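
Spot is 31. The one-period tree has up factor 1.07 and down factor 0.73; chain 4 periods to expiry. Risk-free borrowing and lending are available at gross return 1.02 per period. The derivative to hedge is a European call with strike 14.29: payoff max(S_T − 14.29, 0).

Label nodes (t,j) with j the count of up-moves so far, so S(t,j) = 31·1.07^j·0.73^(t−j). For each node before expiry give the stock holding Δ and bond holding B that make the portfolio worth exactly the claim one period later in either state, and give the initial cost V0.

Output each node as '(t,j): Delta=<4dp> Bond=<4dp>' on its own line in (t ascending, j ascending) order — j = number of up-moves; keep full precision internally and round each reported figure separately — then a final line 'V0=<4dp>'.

No-arbitrage ⇒ martingale measure with p* = (R−d)/(u−d) = 0.8529.
Terminal payoffs: V(4,0)=0.0000, V(4,1)=0.0000, V(4,2)=4.6236, V(4,3)=13.4327, V(4,4)=26.3447
  t=3,j=0: stock 12.0595 → up 12.9037 (V=0.0000), down 8.8035 (V=0.0000). Price 0.0000; hedge Δ=0.0000, bond B=0.0000.
  t=3,j=1: stock 17.6763 → up 18.9136 (V=4.6236), down 12.9037 (V=0.0000). Price 3.8664; hedge Δ=0.7693, bond B=-9.7326.
  t=3,j=2: stock 25.9091 → up 27.7227 (V=13.4327), down 18.9136 (V=4.6236). Price 11.8993; hedge Δ=1.0000, bond B=-14.0098.
  t=3,j=3: stock 37.9763 → up 40.6347 (V=26.3447), down 27.7227 (V=13.4327). Price 23.9665; hedge Δ=1.0000, bond B=-14.0098.
  t=2,j=0: stock 16.5199 → up 17.6763 (V=3.8664), down 12.0595 (V=0.0000). Price 3.2331; hedge Δ=0.6884, bond B=-8.1385.
  t=2,j=1: stock 24.2141 → up 25.9091 (V=11.8993), down 17.6763 (V=3.8664). Price 10.5078; hedge Δ=0.9757, bond B=-13.1184.
  t=2,j=2: stock 35.4919 → up 37.9763 (V=23.9665), down 25.9091 (V=11.8993). Price 21.7568; hedge Δ=1.0000, bond B=-13.7351.
  t=1,j=0: stock 22.6300 → up 24.2141 (V=10.5078), down 16.5199 (V=3.2331). Price 9.2529; hedge Δ=0.9455, bond B=-12.1432.
  t=1,j=1: stock 33.1700 → up 35.4919 (V=21.7568), down 24.2141 (V=10.5078). Price 19.7084; hedge Δ=0.9974, bond B=-13.3769.
  t=0,j=0: stock 31.0000 → up 33.1700 (V=19.7084), down 22.6300 (V=9.2529). Price 17.8145; hedge Δ=0.9920, bond B=-12.9367.
Self-financing check: at every node Δ·S+B equals the discounted successor values.

(0,0): Delta=0.9920 Bond=-12.9367
(1,0): Delta=0.9455 Bond=-12.1432
(1,1): Delta=0.9974 Bond=-13.3769
(2,0): Delta=0.6884 Bond=-8.1385
(2,1): Delta=0.9757 Bond=-13.1184
(2,2): Delta=1.0000 Bond=-13.7351
(3,0): Delta=0.0000 Bond=0.0000
(3,1): Delta=0.7693 Bond=-9.7326
(3,2): Delta=1.0000 Bond=-14.0098
(3,3): Delta=1.0000 Bond=-14.0098
V0=17.8145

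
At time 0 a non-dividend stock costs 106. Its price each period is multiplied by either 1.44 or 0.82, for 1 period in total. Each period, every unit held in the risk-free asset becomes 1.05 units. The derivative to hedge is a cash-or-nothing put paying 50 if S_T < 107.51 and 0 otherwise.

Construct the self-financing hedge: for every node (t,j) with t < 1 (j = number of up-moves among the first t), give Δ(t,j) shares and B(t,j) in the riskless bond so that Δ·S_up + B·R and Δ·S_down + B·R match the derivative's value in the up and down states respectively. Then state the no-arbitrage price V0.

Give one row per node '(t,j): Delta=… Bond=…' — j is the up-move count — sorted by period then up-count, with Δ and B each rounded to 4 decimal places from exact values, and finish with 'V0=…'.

(0,0): Delta=-0.7608 Bond=110.5991
V0=29.9539

No-arbitrage ⇒ martingale measure with p* = (R−d)/(u−d) = 0.3710.
Terminal payoffs: V(1,0)=50.0000, V(1,1)=0.0000
(0,0): S=106.0000. Δ = (V_up−V_dn)/(S_up−S_dn) = (0.0000−50.0000)/(152.6400−86.9200) = -0.7608. V = [p*·0.0000 + (1−p*)·50.0000]/1.05 = 29.9539. B = V − Δ·S = 110.5991.
Root portfolio cost Δ·106+B reproduces V0=29.9539.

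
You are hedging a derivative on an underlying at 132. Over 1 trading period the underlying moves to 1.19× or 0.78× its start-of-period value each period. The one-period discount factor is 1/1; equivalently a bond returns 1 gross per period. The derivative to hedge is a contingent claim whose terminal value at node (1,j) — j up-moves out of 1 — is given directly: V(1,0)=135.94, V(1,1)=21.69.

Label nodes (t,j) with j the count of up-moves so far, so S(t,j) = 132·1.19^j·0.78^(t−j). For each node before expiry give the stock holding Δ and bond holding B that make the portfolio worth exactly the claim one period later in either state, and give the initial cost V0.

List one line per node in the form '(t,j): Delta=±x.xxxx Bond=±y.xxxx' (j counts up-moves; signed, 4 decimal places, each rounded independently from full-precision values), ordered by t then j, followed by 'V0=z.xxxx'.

(0,0): Delta=-2.1110 Bond=353.2937
V0=74.6351

Under the risk-neutral measure, an up-move has probability p* = (R−d)/(u−d) = 0.5366 and values discount at R = 1.
Terminal payoffs: V(1,0)=135.9400, V(1,1)=21.6900
Node (0,0) S=132.0000: V=(p*·21.6900+(1−p*)·135.9400)/1=74.6351; Δ=(21.6900−135.9400)/(157.0800−102.9600)=-2.1110; B=V−Δ·S=353.2937
The time-0 hedge costs 74.6351, which is the no-arbitrage price.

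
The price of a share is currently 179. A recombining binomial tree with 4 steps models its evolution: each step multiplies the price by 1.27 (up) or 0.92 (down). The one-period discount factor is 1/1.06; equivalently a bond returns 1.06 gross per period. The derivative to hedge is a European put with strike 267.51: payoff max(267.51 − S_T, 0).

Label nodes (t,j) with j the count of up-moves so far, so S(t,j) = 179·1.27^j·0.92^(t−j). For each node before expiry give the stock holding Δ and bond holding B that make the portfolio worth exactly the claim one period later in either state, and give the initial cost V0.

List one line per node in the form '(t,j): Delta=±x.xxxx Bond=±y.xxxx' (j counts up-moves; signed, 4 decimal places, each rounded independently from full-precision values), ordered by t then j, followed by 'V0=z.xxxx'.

(0,0): Delta=-0.6205 Bond=156.4665
(1,0): Delta=-0.8275 Bond=199.9525
(1,1): Delta=-0.3955 Bond=114.7074
(2,0): Delta=-1.0000 Bond=238.0829
(2,1): Delta=-0.6401 Bond=172.7498
(2,2): Delta=-0.1297 Bond=44.8500
(3,0): Delta=-1.0000 Bond=252.3679
(3,1): Delta=-1.0000 Bond=252.3679
(3,2): Delta=-0.2490 Bond=79.2351
(3,3): Delta=0.0000 Bond=0.0000
V0=45.4054

Since d<R<u, set p* = (R−d)/(u−d) = 0.4000; price each node as the discounted p*-expectation of its children.
Terminal values V(4,·): V(4,0)=139.2757, V(4,1)=90.4909, V(4,2)=23.1466, V(4,3)=0.0000, V(4,4)=0.0000
(3,0): S=139.3852. Δ = (V_up−V_dn)/(S_up−S_dn) = (90.4909−139.2757)/(177.0191−128.2343) = -1.0000. V = [p*·90.4909 + (1−p*)·139.2757]/1.06 = 112.9828. B = V − Δ·S = 252.3679.
(3,1): S=192.4121. Δ = (V_up−V_dn)/(S_up−S_dn) = (23.1466−90.4909)/(244.3634−177.0191) = -1.0000. V = [p*·23.1466 + (1−p*)·90.4909]/1.06 = 59.9558. B = V − Δ·S = 252.3679.
(3,2): S=265.6124. Δ = (V_up−V_dn)/(S_up−S_dn) = (0.0000−23.1466)/(337.3277−244.3634) = -0.2490. V = [p*·0.0000 + (1−p*)·23.1466]/1.06 = 13.1019. B = V − Δ·S = 79.2351.
(3,3): S=366.6606. Δ = (V_up−V_dn)/(S_up−S_dn) = (0.0000−0.0000)/(465.6589−337.3277) = 0.0000. V = [p*·0.0000 + (1−p*)·0.0000]/1.06 = 0.0000. B = V − Δ·S = 0.0000.
(2,0): S=151.5056. Δ = (V_up−V_dn)/(S_up−S_dn) = (59.9558−112.9828)/(192.4121−139.3852) = -1.0000. V = [p*·59.9558 + (1−p*)·112.9828]/1.06 = 86.5773. B = V − Δ·S = 238.0829.
(2,1): S=209.1436. Δ = (V_up−V_dn)/(S_up−S_dn) = (13.1019−59.9558)/(265.6124−192.4121) = -0.6401. V = [p*·13.1019 + (1−p*)·59.9558]/1.06 = 38.8814. B = V − Δ·S = 172.7498.
(2,2): S=288.7091. Δ = (V_up−V_dn)/(S_up−S_dn) = (0.0000−13.1019)/(366.6606−265.6124) = -0.1297. V = [p*·0.0000 + (1−p*)·13.1019]/1.06 = 7.4161. B = V − Δ·S = 44.8500.
(1,0): S=164.6800. Δ = (V_up−V_dn)/(S_up−S_dn) = (38.8814−86.5773)/(209.1436−151.5056) = -0.8275. V = [p*·38.8814 + (1−p*)·86.5773]/1.06 = 63.6783. B = V − Δ·S = 199.9525.
(1,1): S=227.3300. Δ = (V_up−V_dn)/(S_up−S_dn) = (7.4161−38.8814)/(288.7091−209.1436) = -0.3955. V = [p*·7.4161 + (1−p*)·38.8814]/1.06 = 24.8069. B = V − Δ·S = 114.7074.
(0,0): S=179.0000. Δ = (V_up−V_dn)/(S_up−S_dn) = (24.8069−63.6783)/(227.3300−164.6800) = -0.6205. V = [p*·24.8069 + (1−p*)·63.6783]/1.06 = 45.4054. B = V − Δ·S = 156.4665.
Each (Δ,B) replicates both successor values, so the strategy is self-financing and V0 is arbitrage-free.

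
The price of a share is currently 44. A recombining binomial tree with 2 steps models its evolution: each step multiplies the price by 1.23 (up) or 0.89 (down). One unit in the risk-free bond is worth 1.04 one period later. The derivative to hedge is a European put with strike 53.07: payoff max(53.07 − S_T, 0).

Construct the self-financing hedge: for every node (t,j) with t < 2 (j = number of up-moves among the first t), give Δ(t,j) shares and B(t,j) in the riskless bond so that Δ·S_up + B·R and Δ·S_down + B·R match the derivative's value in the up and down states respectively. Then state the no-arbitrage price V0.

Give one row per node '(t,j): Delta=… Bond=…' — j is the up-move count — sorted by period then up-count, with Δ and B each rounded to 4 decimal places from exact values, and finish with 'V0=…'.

(0,0): Delta=-0.6173 Bond=34.6546
(1,0): Delta=-1.0000 Bond=51.0288
(1,1): Delta=-0.2665 Bond=17.0558
V0=7.4951

The replicating-portfolio and risk-neutral prices coincide; use p* = (1.04−0.89)/(1.23−0.89) = 0.4412 for the latter.
Payoff layer (t=2): V(2,0)=18.2176, V(2,1)=4.9032, V(2,2)=0.0000
(1,0): S=39.1600. Δ = (V_up−V_dn)/(S_up−S_dn) = (4.9032−18.2176)/(48.1668−34.8524) = -1.0000. V = [p*·4.9032 + (1−p*)·18.2176]/1.04 = 11.8688. B = V − Δ·S = 51.0288.
(1,1): S=54.1200. Δ = (V_up−V_dn)/(S_up−S_dn) = (0.0000−4.9032)/(66.5676−48.1668) = -0.2665. V = [p*·0.0000 + (1−p*)·4.9032]/1.04 = 2.6346. B = V − Δ·S = 17.0558.
(0,0): S=44.0000. Δ = (V_up−V_dn)/(S_up−S_dn) = (2.6346−11.8688)/(54.1200−39.1600) = -0.6173. V = [p*·2.6346 + (1−p*)·11.8688]/1.04 = 7.4951. B = V − Δ·S = 34.6546.
The time-0 hedge costs 7.4951, which is the no-arbitrage price.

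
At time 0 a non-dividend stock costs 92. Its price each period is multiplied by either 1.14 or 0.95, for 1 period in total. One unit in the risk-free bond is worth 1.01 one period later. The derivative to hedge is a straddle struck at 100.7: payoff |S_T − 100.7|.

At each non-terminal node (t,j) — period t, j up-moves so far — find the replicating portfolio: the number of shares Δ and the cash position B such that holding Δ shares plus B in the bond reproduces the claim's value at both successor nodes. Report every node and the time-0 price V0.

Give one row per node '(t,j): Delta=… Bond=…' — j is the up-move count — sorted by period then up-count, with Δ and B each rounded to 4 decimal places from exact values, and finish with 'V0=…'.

Risk-neutral probability p* = (R−d)/(u−d) = (1.01−0.95)/(1.14−0.95) = 0.3158.
Terminal values V(1,·): V(1,0)=13.3000, V(1,1)=4.1800
(0,0): S=92.0000. Δ = (V_up−V_dn)/(S_up−S_dn) = (4.1800−13.3000)/(104.8800−87.4000) = -0.5217. V = [p*·4.1800 + (1−p*)·13.3000]/1.01 = 10.3168. B = V − Δ·S = 58.3168.
Each (Δ,B) replicates both successor values, so the strategy is self-financing and V0 is arbitrage-free.

(0,0): Delta=-0.5217 Bond=58.3168
V0=10.3168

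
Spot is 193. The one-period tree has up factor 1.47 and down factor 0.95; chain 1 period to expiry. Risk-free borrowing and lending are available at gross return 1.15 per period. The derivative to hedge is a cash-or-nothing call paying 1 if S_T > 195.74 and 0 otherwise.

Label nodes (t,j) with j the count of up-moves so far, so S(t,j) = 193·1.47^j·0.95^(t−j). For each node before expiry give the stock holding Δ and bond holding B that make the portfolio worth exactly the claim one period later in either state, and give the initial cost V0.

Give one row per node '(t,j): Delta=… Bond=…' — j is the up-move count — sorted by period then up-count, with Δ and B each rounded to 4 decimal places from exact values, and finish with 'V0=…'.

(0,0): Delta=0.0100 Bond=-1.5886
V0=0.3344

Under the risk-neutral measure, an up-move has probability p* = (R−d)/(u−d) = 0.3846 and values discount at R = 1.15.
Terminal payoffs: V(1,0)=0.0000, V(1,1)=1.0000
  t=0,j=0: stock 193.0000 → up 283.7100 (V=1.0000), down 183.3500 (V=0.0000). Price 0.3344; hedge Δ=0.0100, bond B=-1.5886.
Self-financing check: at every node Δ·S+B equals the discounted successor values.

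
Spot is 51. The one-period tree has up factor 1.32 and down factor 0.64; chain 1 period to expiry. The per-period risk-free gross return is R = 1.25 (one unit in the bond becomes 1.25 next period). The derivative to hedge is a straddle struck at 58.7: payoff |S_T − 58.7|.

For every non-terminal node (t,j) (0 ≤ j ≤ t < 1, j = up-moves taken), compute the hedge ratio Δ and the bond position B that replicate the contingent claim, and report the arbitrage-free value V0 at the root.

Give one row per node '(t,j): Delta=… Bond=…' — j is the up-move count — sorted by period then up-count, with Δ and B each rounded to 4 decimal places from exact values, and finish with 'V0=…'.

No-arbitrage ⇒ martingale measure with p* = (R−d)/(u−d) = 0.8971.
Terminal values V(1,·): V(1,0)=26.0600, V(1,1)=8.6200
Node (0,0) S=51.0000: V=(p*·8.6200+(1−p*)·26.0600)/1.25=8.3322; Δ=(8.6200−26.0600)/(67.3200−32.6400)=-0.5029; B=V−Δ·S=33.9793
Check: Δ(0,0)·S0 + B(0,0) = 8.3322 = V0.

(0,0): Delta=-0.5029 Bond=33.9793
V0=8.3322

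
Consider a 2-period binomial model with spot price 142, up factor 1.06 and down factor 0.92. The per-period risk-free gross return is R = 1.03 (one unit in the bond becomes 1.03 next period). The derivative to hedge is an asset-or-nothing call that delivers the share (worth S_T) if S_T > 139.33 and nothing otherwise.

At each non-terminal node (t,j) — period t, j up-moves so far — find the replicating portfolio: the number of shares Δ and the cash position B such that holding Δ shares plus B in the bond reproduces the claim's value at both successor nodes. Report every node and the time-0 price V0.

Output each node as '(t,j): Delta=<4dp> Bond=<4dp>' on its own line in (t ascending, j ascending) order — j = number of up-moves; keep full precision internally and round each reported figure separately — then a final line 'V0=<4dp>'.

(0,0): Delta=6.1223 Bond=-776.5154
(1,0): Delta=0.0000 Bond=0.0000
(1,1): Delta=7.5714 Bond=-1017.9411
V0=92.8442

Risk-neutral probability p* = (R−d)/(u−d) = (1.03−0.92)/(1.06−0.92) = 0.7857.
Payoff layer (t=2): V(2,0)=0.0000, V(2,1)=0.0000, V(2,2)=159.5512
Node (1,0) S=130.6400: V=(p*·0.0000+(1−p*)·0.0000)/1.03=0.0000; Δ=(0.0000−0.0000)/(138.4784−120.1888)=0.0000; B=V−Δ·S=0.0000
Node (1,1) S=150.5200: V=(p*·159.5512+(1−p*)·0.0000)/1.03=121.7103; Δ=(159.5512−0.0000)/(159.5512−138.4784)=7.5714; B=V−Δ·S=-1017.9411
Node (0,0) S=142.0000: V=(p*·121.7103+(1−p*)·0.0000)/1.03=92.8442; Δ=(121.7103−0.0000)/(150.5200−130.6400)=6.1223; B=V−Δ·S=-776.5154
Root portfolio cost Δ·142+B reproduces V0=92.8442.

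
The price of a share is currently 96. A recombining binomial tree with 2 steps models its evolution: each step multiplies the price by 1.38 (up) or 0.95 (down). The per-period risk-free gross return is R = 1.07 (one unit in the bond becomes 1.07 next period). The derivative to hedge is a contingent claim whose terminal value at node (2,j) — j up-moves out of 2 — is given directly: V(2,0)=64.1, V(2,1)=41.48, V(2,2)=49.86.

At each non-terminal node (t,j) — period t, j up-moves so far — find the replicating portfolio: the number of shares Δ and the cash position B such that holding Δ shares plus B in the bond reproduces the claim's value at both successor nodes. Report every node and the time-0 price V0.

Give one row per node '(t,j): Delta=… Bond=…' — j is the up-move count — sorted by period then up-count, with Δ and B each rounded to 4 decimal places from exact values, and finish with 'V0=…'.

(0,0): Delta=-0.3163 Bond=77.4293
(1,0): Delta=-0.5768 Bond=106.6116
(1,1): Delta=0.1471 Bond=21.4636
V0=47.0689

No-arbitrage ⇒ martingale measure with p* = (R−d)/(u−d) = 0.2791.
Terminal payoffs: V(2,0)=64.1000, V(2,1)=41.4800, V(2,2)=49.8600
Node (1,0) S=91.2000: V=(p*·41.4800+(1−p*)·64.1000)/1.07=54.0070; Δ=(41.4800−64.1000)/(125.8560−86.6400)=-0.5768; B=V−Δ·S=106.6116
Node (1,1) S=132.4800: V=(p*·49.8600+(1−p*)·41.4800)/1.07=40.9520; Δ=(49.8600−41.4800)/(182.8224−125.8560)=0.1471; B=V−Δ·S=21.4636
Node (0,0) S=96.0000: V=(p*·40.9520+(1−p*)·54.0070)/1.07=47.0689; Δ=(40.9520−54.0070)/(132.4800−91.2000)=-0.3163; B=V−Δ·S=77.4293
Root portfolio cost Δ·96+B reproduces V0=47.0689.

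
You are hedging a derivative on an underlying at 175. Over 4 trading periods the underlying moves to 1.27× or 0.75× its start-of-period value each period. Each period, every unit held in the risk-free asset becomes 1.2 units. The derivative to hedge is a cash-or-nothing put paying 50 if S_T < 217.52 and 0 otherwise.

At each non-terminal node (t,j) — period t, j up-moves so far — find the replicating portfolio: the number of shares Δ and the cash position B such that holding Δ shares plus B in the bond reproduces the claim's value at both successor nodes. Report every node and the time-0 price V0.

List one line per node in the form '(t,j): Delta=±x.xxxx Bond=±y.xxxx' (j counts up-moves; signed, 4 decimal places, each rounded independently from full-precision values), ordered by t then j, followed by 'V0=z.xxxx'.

(0,0): Delta=-0.0962 Bond=19.0039
(1,0): Delta=-0.3810 Bond=60.1890
(1,1): Delta=-0.0700 Bond=16.9893
(2,0): Delta=0.0000 Bond=34.7222
(2,1): Delta=-0.4160 Bond=78.0608
(2,2): Delta=-0.0382 Bond=11.4157
(3,0): Delta=0.0000 Bond=41.6667
(3,1): Delta=0.0000 Bond=41.6667
(3,2): Delta=-0.4542 Bond=101.7628
(3,3): Delta=0.0000 Bond=0.0000
V0=2.1749

Since d<R<u, set p* = (R−d)/(u−d) = 0.8654; price each node as the discounted p*-expectation of its children.
Terminal values V(4,·): V(4,0)=50.0000, V(4,1)=50.0000, V(4,2)=50.0000, V(4,3)=0.0000, V(4,4)=0.0000
  t=3,j=0: stock 73.8281 → up 93.7617 (V=50.0000), down 55.3711 (V=50.0000). Price 41.6667; hedge Δ=0.0000, bond B=41.6667.
  t=3,j=1: stock 125.0156 → up 158.7698 (V=50.0000), down 93.7617 (V=50.0000). Price 41.6667; hedge Δ=0.0000, bond B=41.6667.
  t=3,j=2: stock 211.6931 → up 268.8503 (V=0.0000), down 158.7698 (V=50.0000). Price 5.6090; hedge Δ=-0.4542, bond B=101.7628.
  t=3,j=3: stock 358.4670 → up 455.2531 (V=0.0000), down 268.8503 (V=0.0000). Price 0.0000; hedge Δ=0.0000, bond B=0.0000.
  t=2,j=0: stock 98.4375 → up 125.0156 (V=41.6667), down 73.8281 (V=41.6667). Price 34.7222; hedge Δ=0.0000, bond B=34.7222.
  t=2,j=1: stock 166.6875 → up 211.6931 (V=5.6090), down 125.0156 (V=41.6667). Price 8.7191; hedge Δ=-0.4160, bond B=78.0608.
  t=2,j=2: stock 282.2575 → up 358.4670 (V=0.0000), down 211.6931 (V=5.6090). Price 0.6292; hedge Δ=-0.0382, bond B=11.4157.
  t=1,j=0: stock 131.2500 → up 166.6875 (V=8.7191), down 98.4375 (V=34.7222). Price 10.1829; hedge Δ=-0.3810, bond B=60.1890.
  t=1,j=1: stock 222.2500 → up 282.2575 (V=0.6292), down 166.6875 (V=8.7191). Price 1.4319; hedge Δ=-0.0700, bond B=16.9893.
  t=0,j=0: stock 175.0000 → up 222.2500 (V=1.4319), down 131.2500 (V=10.1829). Price 2.1749; hedge Δ=-0.0962, bond B=19.0039.
Each (Δ,B) replicates both successor values, so the strategy is self-financing and V0 is arbitrage-free.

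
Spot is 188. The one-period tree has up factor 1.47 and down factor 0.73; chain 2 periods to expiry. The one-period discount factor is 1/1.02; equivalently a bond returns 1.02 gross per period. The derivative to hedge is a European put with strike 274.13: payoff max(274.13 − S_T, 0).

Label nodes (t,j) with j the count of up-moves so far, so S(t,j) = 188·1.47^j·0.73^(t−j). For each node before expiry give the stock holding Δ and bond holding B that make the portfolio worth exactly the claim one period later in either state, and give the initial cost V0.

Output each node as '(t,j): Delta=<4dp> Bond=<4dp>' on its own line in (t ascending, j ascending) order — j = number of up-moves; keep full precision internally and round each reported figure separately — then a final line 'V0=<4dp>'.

The replicating-portfolio and risk-neutral prices coincide; use p* = (1.02−0.73)/(1.47−0.73) = 0.3919 for the latter.
Terminal values V(2,·): V(2,0)=173.9448, V(2,1)=72.3872, V(2,2)=0.0000
(1,0): S=137.2400. Δ = (V_up−V_dn)/(S_up−S_dn) = (72.3872−173.9448)/(201.7428−100.1852) = -1.0000. V = [p*·72.3872 + (1−p*)·173.9448]/1.02 = 131.5149. B = V − Δ·S = 268.7549.
(1,1): S=276.3600. Δ = (V_up−V_dn)/(S_up−S_dn) = (0.0000−72.3872)/(406.2492−201.7428) = -0.3540. V = [p*·0.0000 + (1−p*)·72.3872]/1.02 = 43.1561. B = V − Δ·S = 140.9767.
(0,0): S=188.0000. Δ = (V_up−V_dn)/(S_up−S_dn) = (43.1561−131.5149)/(276.3600−137.2400) = -0.6351. V = [p*·43.1561 + (1−p*)·131.5149]/1.02 = 94.9881. B = V − Δ·S = 214.3918.
Self-financing check: at every node Δ·S+B equals the discounted successor values.

(0,0): Delta=-0.6351 Bond=214.3918
(1,0): Delta=-1.0000 Bond=268.7549
(1,1): Delta=-0.3540 Bond=140.9767
V0=94.9881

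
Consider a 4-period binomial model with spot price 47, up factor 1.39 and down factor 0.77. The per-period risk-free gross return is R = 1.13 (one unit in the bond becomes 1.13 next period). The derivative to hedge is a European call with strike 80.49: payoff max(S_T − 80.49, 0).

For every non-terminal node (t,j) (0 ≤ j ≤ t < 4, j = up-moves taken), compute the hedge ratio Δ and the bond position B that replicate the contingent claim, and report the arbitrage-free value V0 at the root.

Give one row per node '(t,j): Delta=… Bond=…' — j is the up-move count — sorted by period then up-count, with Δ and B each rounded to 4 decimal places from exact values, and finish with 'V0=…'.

No-arbitrage ⇒ martingale measure with p* = (R−d)/(u−d) = 0.5806.
Payoff layer (t=4): V(4,0)=0.0000, V(4,1)=0.0000, V(4,2)=0.0000, V(4,3)=16.7026, V(4,4)=94.9615
  t=3,j=0: stock 21.4571 → up 29.8253 (V=0.0000), down 16.5219 (V=0.0000). Price 0.0000; hedge Δ=0.0000, bond B=0.0000.
  t=3,j=1: stock 38.7342 → up 53.8405 (V=0.0000), down 29.8253 (V=0.0000). Price 0.0000; hedge Δ=0.0000, bond B=0.0000.
  t=3,j=2: stock 69.9227 → up 97.1926 (V=16.7026), down 53.8405 (V=0.0000). Price 8.5825; hedge Δ=0.3853, bond B=-18.3571.
  t=3,j=3: stock 126.2241 → up 175.4515 (V=94.9615), down 97.1926 (V=16.7026). Price 54.9940; hedge Δ=1.0000, bond B=-71.2301.
  t=2,j=0: stock 27.8663 → up 38.7342 (V=0.0000), down 21.4571 (V=0.0000). Price 0.0000; hedge Δ=0.0000, bond B=0.0000.
  t=2,j=1: stock 50.3041 → up 69.9227 (V=8.5825), down 38.7342 (V=0.0000). Price 4.4101; hedge Δ=0.2752, bond B=-9.4327.
  t=2,j=2: stock 90.8087 → up 126.2241 (V=54.9940), down 69.9227 (V=8.5825). Price 31.4435; hedge Δ=0.8243, bond B=-43.4137.
  t=1,j=0: stock 36.1900 → up 50.3041 (V=4.4101), down 27.8663 (V=0.0000). Price 2.2661; hedge Δ=0.1965, bond B=-4.8469.
  t=1,j=1: stock 65.3300 → up 90.8087 (V=31.4435), down 50.3041 (V=4.4101). Price 17.7937; hedge Δ=0.6674, bond B=-25.8085.
  t=0,j=0: stock 47.0000 → up 65.3300 (V=17.7937), down 36.1900 (V=2.2661). Price 9.9842; hedge Δ=0.5329, bond B=-15.0603.
Check: Δ(0,0)·S0 + B(0,0) = 9.9842 = V0.

(0,0): Delta=0.5329 Bond=-15.0603
(1,0): Delta=0.1965 Bond=-4.8469
(1,1): Delta=0.6674 Bond=-25.8085
(2,0): Delta=0.0000 Bond=0.0000
(2,1): Delta=0.2752 Bond=-9.4327
(2,2): Delta=0.8243 Bond=-43.4137
(3,0): Delta=0.0000 Bond=0.0000
(3,1): Delta=0.0000 Bond=0.0000
(3,2): Delta=0.3853 Bond=-18.3571
(3,3): Delta=1.0000 Bond=-71.2301
V0=9.9842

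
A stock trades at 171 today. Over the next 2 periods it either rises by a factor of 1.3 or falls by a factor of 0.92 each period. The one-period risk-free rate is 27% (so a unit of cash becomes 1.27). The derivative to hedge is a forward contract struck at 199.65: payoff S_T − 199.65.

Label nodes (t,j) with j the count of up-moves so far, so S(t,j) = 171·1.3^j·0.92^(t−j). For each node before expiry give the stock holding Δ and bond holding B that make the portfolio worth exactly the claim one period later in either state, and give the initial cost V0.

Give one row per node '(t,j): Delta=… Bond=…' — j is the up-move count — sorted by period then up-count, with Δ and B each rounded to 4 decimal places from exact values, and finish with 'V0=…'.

The replicating-portfolio and risk-neutral prices coincide; use p* = (1.27−0.92)/(1.3−0.92) = 0.9211 for the latter.
At expiry t=2: V(2,0)=-54.9156, V(2,1)=4.8660, V(2,2)=89.3400
(1,0): S=157.3200. Δ = (V_up−V_dn)/(S_up−S_dn) = (4.8660−-54.9156)/(204.5160−144.7344) = 1.0000. V = [p*·4.8660 + (1−p*)·-54.9156]/1.27 = 0.1153. B = V − Δ·S = -157.2047.
(1,1): S=222.3000. Δ = (V_up−V_dn)/(S_up−S_dn) = (89.3400−4.8660)/(288.9900−204.5160) = 1.0000. V = [p*·89.3400 + (1−p*)·4.8660]/1.27 = 65.0953. B = V − Δ·S = -157.2047.
(0,0): S=171.0000. Δ = (V_up−V_dn)/(S_up−S_dn) = (65.0953−0.1153)/(222.3000−157.3200) = 1.0000. V = [p*·65.0953 + (1−p*)·0.1153]/1.27 = 47.2168. B = V − Δ·S = -123.7832.
Self-financing check: at every node Δ·S+B equals the discounted successor values.

(0,0): Delta=1.0000 Bond=-123.7832
(1,0): Delta=1.0000 Bond=-157.2047
(1,1): Delta=1.0000 Bond=-157.2047
V0=47.2168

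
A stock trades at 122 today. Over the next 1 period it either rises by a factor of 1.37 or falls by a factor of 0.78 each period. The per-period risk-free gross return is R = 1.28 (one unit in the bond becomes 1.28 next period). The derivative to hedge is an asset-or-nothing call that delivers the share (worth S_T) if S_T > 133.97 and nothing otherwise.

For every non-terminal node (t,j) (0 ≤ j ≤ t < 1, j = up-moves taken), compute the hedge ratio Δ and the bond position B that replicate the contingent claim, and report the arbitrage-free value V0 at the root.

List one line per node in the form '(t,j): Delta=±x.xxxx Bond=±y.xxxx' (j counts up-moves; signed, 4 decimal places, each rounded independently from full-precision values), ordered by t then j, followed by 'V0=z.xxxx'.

(0,0): Delta=2.3220 Bond=-172.6287
V0=110.6594

Under the risk-neutral measure, an up-move has probability p* = (R−d)/(u−d) = 0.8475 and values discount at R = 1.28.
Terminal payoffs: V(1,0)=0.0000, V(1,1)=167.1400
  t=0,j=0: stock 122.0000 → up 167.1400 (V=167.1400), down 95.1600 (V=0.0000). Price 110.6594; hedge Δ=2.3220, bond B=-172.6287.
Each (Δ,B) replicates both successor values, so the strategy is self-financing and V0 is arbitrage-free.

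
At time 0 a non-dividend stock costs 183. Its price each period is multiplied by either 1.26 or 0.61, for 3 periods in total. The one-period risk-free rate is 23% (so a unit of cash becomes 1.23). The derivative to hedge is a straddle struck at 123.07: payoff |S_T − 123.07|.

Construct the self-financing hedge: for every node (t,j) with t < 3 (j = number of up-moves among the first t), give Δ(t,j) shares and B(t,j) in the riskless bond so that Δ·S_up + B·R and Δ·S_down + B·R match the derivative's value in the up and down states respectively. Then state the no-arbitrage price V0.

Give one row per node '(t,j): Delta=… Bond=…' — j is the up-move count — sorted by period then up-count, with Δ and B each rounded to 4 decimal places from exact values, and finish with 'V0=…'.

(0,0): Delta=0.9625 Bond=-59.0171
(1,0): Delta=0.1575 Bond=17.2640
(1,1): Delta=0.9813 Bond=-76.9389
(2,0): Delta=-1.0000 Bond=100.0569
(2,1): Delta=0.1847 Bond=17.4207
(2,2): Delta=1.0000 Bond=-100.0569
V0=117.1170

Since d<R<u, set p* = (R−d)/(u−d) = 0.9538; price each node as the discounted p*-expectation of its children.
Payoff layer (t=3): V(3,0)=81.5325, V(3,1)=37.2712, V(3,2)=54.1538, V(3,3)=242.9988
  t=2,j=0: stock 68.0943 → up 85.7988 (V=37.2712), down 41.5375 (V=81.5325). Price 31.9626; hedge Δ=-1.0000, bond B=100.0569.
  t=2,j=1: stock 140.6538 → up 177.2238 (V=54.1538), down 85.7988 (V=37.2712). Price 43.3940; hedge Δ=0.1847, bond B=17.4207.
  t=2,j=2: stock 290.5308 → up 366.0688 (V=242.9988), down 177.2238 (V=54.1538). Price 190.4739; hedge Δ=1.0000, bond B=-100.0569.
  t=1,j=0: stock 111.6300 → up 140.6538 (V=43.3940), down 68.0943 (V=31.9626). Price 34.8507; hedge Δ=0.1575, bond B=17.2640.
  t=1,j=1: stock 230.5800 → up 290.5308 (V=190.4739), down 140.6538 (V=43.3940). Price 149.3379; hedge Δ=0.9813, bond B=-76.9389.
  t=0,j=0: stock 183.0000 → up 230.5800 (V=149.3379), down 111.6300 (V=34.8507). Price 117.1170; hedge Δ=0.9625, bond B=-59.0171.
Self-financing check: at every node Δ·S+B equals the discounted successor values.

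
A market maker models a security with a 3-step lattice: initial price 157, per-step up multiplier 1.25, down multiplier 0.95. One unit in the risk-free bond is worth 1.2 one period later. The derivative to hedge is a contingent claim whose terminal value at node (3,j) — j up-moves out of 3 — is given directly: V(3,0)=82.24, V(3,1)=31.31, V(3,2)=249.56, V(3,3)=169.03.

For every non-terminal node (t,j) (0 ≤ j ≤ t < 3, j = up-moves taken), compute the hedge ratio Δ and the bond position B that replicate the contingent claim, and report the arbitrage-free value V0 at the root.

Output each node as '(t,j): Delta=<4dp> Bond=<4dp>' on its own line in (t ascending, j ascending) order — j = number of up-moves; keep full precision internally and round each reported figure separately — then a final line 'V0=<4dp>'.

(0,0): Delta=0.0485 Bond=100.6247
(1,0): Delta=3.2292 Bond=-353.6524
(1,1): Delta=-0.4350 Bond=215.6300
(2,0): Delta=-1.1981 Bond=202.9319
(2,1): Delta=3.9021 Bond=-549.8458
(2,2): Delta=-1.0943 Bond=420.4764
V0=108.2327

No-arbitrage ⇒ martingale measure with p* = (R−d)/(u−d) = 0.8333.
At expiry t=3: V(3,0)=82.2400, V(3,1)=31.3100, V(3,2)=249.5600, V(3,3)=169.0300
  t=2,j=0: stock 141.6925 → up 177.1156 (V=31.3100), down 134.6079 (V=82.2400). Price 33.1653; hedge Δ=-1.1981, bond B=202.9319.
  t=2,j=1: stock 186.4375 → up 233.0469 (V=249.5600), down 177.1156 (V=31.3100). Price 177.6542; hedge Δ=3.9021, bond B=-549.8458.
  t=2,j=2: stock 245.3125 → up 306.6406 (V=169.0300), down 233.0469 (V=249.5600). Price 152.0431; hedge Δ=-1.0943, bond B=420.4764.
  t=1,j=0: stock 149.1500 → up 186.4375 (V=177.6542), down 141.6925 (V=33.1653). Price 127.9772; hedge Δ=3.2292, bond B=-353.6524.
  t=1,j=1: stock 196.2500 → up 245.3125 (V=152.0431), down 186.4375 (V=177.6542). Price 130.2596; hedge Δ=-0.4350, bond B=215.6300.
  t=0,j=0: stock 157.0000 → up 196.2500 (V=130.2596), down 149.1500 (V=127.9772). Price 108.2327; hedge Δ=0.0485, bond B=100.6247.
Self-financing check: at every node Δ·S+B equals the discounted successor values.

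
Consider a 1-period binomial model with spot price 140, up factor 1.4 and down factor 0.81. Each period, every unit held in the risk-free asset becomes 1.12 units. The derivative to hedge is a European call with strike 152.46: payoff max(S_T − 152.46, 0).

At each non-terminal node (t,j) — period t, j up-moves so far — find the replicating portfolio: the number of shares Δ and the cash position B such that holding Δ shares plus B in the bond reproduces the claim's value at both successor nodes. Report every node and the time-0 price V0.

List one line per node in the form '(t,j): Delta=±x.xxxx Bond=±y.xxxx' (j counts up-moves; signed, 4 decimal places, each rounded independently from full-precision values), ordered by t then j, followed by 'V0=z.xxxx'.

(0,0): Delta=0.5271 Bond=-53.3708
V0=20.4258

Since d<R<u, set p* = (R−d)/(u−d) = 0.5254; price each node as the discounted p*-expectation of its children.
Terminal payoffs: V(1,0)=0.0000, V(1,1)=43.5400
Node (0,0) S=140.0000: V=(p*·43.5400+(1−p*)·0.0000)/1.12=20.4258; Δ=(43.5400−0.0000)/(196.0000−113.4000)=0.5271; B=V−Δ·S=-53.3708
The time-0 hedge costs 20.4258, which is the no-arbitrage price.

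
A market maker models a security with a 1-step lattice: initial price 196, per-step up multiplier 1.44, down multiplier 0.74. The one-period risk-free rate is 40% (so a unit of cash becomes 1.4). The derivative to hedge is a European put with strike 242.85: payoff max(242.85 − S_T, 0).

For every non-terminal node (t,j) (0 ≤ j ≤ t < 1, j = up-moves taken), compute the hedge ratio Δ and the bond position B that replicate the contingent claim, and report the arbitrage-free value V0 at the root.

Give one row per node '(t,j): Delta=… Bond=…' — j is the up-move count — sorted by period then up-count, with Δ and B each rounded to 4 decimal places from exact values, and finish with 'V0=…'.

(0,0): Delta=-0.7129 Bond=143.7208
V0=3.9922

Since d<R<u, set p* = (R−d)/(u−d) = 0.9429; price each node as the discounted p*-expectation of its children.
At expiry t=1: V(1,0)=97.8100, V(1,1)=0.0000
  t=0,j=0: stock 196.0000 → up 282.2400 (V=0.0000), down 145.0400 (V=97.8100). Price 3.9922; hedge Δ=-0.7129, bond B=143.7208.
The time-0 hedge costs 3.9922, which is the no-arbitrage price.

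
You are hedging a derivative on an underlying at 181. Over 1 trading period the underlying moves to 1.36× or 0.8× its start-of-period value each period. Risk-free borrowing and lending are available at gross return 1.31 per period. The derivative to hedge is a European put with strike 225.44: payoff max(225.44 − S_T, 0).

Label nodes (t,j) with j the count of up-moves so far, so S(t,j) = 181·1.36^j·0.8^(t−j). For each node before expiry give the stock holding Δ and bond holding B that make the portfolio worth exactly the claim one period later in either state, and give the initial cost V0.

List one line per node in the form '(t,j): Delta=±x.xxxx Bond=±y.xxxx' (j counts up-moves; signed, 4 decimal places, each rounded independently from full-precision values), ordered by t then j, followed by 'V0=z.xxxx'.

(0,0): Delta=-0.7956 Bond=149.4962
V0=5.4962

Risk-neutral probability p* = (R−d)/(u−d) = (1.31−0.8)/(1.36−0.8) = 0.9107.
At expiry t=1: V(1,0)=80.6400, V(1,1)=0.0000
Node (0,0) S=181.0000: V=(p*·0.0000+(1−p*)·80.6400)/1.31=5.4962; Δ=(0.0000−80.6400)/(246.1600−144.8000)=-0.7956; B=V−Δ·S=149.4962
Root portfolio cost Δ·181+B reproduces V0=5.4962.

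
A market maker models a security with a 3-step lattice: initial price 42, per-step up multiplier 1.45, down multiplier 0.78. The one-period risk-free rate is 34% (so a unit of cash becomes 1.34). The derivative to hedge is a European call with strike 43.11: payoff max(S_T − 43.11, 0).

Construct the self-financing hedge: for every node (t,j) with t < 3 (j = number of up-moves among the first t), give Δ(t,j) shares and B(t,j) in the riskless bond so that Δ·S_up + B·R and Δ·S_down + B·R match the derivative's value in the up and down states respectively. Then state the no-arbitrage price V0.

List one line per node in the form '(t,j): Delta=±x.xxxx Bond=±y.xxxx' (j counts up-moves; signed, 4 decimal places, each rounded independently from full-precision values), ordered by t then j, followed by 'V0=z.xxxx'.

No-arbitrage ⇒ martingale measure with p* = (R−d)/(u−d) = 0.8358.
Terminal payoffs: V(3,0)=0.0000, V(3,1)=0.0000, V(3,2)=25.7679, V(3,3)=84.9322
Node (2,0) S=25.5528: V=(p*·0.0000+(1−p*)·0.0000)/1.34=0.0000; Δ=(0.0000−0.0000)/(37.0516−19.9312)=0.0000; B=V−Δ·S=0.0000
Node (2,1) S=47.5020: V=(p*·25.7679+(1−p*)·0.0000)/1.34=16.0726; Δ=(25.7679−0.0000)/(68.8779−37.0516)=0.8096; B=V−Δ·S=-22.3869
Node (2,2) S=88.3050: V=(p*·84.9322+(1−p*)·25.7679)/1.34=56.1334; Δ=(84.9322−25.7679)/(128.0422−68.8779)=1.0000; B=V−Δ·S=-32.1716
Node (1,0) S=32.7600: V=(p*·16.0726+(1−p*)·0.0000)/1.34=10.0253; Δ=(16.0726−0.0000)/(47.5020−25.5528)=0.7323; B=V−Δ·S=-13.9638
Node (1,1) S=60.9000: V=(p*·56.1334+(1−p*)·16.0726)/1.34=36.9823; Δ=(56.1334−16.0726)/(88.3050−47.5020)=0.9818; B=V−Δ·S=-22.8098
Node (0,0) S=42.0000: V=(p*·36.9823+(1−p*)·10.0253)/1.34=24.2959; Δ=(36.9823−10.0253)/(60.9000−32.7600)=0.9580; B=V−Δ·S=-15.9384
Each (Δ,B) replicates both successor values, so the strategy is self-financing and V0 is arbitrage-free.

(0,0): Delta=0.9580 Bond=-15.9384
(1,0): Delta=0.7323 Bond=-13.9638
(1,1): Delta=0.9818 Bond=-22.8098
(2,0): Delta=0.0000 Bond=0.0000
(2,1): Delta=0.8096 Bond=-22.3869
(2,2): Delta=1.0000 Bond=-32.1716
V0=24.2959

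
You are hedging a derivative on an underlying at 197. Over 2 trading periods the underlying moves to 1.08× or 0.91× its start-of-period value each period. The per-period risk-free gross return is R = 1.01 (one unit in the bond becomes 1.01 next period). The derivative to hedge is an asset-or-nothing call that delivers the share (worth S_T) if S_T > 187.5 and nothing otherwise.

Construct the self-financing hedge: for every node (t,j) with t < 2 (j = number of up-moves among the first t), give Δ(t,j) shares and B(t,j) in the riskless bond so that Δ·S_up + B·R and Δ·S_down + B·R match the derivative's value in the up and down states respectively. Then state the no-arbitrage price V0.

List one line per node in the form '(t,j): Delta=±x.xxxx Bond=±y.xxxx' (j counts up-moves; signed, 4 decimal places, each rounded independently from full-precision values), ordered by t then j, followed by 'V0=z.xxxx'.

(0,0): Delta=2.9859 Bond=-418.3408
(1,0): Delta=6.3529 Bond=-1026.1302
(1,1): Delta=1.0000 Bond=0.0000
V0=169.8853

No-arbitrage ⇒ martingale measure with p* = (R−d)/(u−d) = 0.5882.
At expiry t=2: V(2,0)=0.0000, V(2,1)=193.6116, V(2,2)=229.7808
(1,0): S=179.2700. Δ = (V_up−V_dn)/(S_up−S_dn) = (193.6116−0.0000)/(193.6116−163.1357) = 6.3529. V = [p*·193.6116 + (1−p*)·0.0000]/1.01 = 112.7616. B = V − Δ·S = -1026.1302.
(1,1): S=212.7600. Δ = (V_up−V_dn)/(S_up−S_dn) = (229.7808−193.6116)/(229.7808−193.6116) = 1.0000. V = [p*·229.7808 + (1−p*)·193.6116]/1.01 = 212.7600. B = V − Δ·S = 0.0000.
(0,0): S=197.0000. Δ = (V_up−V_dn)/(S_up−S_dn) = (212.7600−112.7616)/(212.7600−179.2700) = 2.9859. V = [p*·212.7600 + (1−p*)·112.7616]/1.01 = 169.8853. B = V − Δ·S = -418.3408.
Self-financing check: at every node Δ·S+B equals the discounted successor values.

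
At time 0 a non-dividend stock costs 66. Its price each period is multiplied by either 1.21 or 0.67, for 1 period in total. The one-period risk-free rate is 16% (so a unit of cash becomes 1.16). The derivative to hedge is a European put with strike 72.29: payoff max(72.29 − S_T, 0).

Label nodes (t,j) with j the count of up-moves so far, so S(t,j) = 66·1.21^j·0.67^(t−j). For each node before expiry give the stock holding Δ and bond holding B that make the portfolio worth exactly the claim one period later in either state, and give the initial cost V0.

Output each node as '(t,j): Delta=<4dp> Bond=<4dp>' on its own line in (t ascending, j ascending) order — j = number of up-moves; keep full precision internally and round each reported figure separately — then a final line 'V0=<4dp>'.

(0,0): Delta=-0.7876 Bond=54.2221
V0=2.2406

Since d<R<u, set p* = (R−d)/(u−d) = 0.9074; price each node as the discounted p*-expectation of its children.
Terminal payoffs: V(1,0)=28.0700, V(1,1)=0.0000
  t=0,j=0: stock 66.0000 → up 79.8600 (V=0.0000), down 44.2200 (V=28.0700). Price 2.2406; hedge Δ=-0.7876, bond B=54.2221.
Self-financing check: at every node Δ·S+B equals the discounted successor values.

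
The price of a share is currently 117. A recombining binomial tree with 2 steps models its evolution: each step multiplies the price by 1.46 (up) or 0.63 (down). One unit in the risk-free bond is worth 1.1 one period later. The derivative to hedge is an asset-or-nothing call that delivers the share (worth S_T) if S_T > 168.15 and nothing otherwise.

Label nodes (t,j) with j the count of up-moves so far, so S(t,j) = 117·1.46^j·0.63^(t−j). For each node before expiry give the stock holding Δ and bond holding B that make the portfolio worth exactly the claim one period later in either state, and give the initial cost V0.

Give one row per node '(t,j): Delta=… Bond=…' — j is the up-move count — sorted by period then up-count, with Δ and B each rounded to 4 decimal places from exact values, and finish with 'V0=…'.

Under the risk-neutral measure, an up-move has probability p* = (R−d)/(u−d) = 0.5663 and values discount at R = 1.1.
Terminal payoffs: V(2,0)=0.0000, V(2,1)=0.0000, V(2,2)=249.3972
(1,0): S=73.7100. Δ = (V_up−V_dn)/(S_up−S_dn) = (0.0000−0.0000)/(107.6166−46.4373) = 0.0000. V = [p*·0.0000 + (1−p*)·0.0000]/1.1 = 0.0000. B = V − Δ·S = 0.0000.
(1,1): S=170.8200. Δ = (V_up−V_dn)/(S_up−S_dn) = (249.3972−0.0000)/(249.3972−107.6166) = 1.7590. V = [p*·249.3972 + (1−p*)·0.0000]/1.1 = 128.3863. B = V − Δ·S = -172.0923.
(0,0): S=117.0000. Δ = (V_up−V_dn)/(S_up−S_dn) = (128.3863−0.0000)/(170.8200−73.7100) = 1.3221. V = [p*·128.3863 + (1−p*)·0.0000]/1.1 = 66.0915. B = V − Δ·S = -88.5908.
Root portfolio cost Δ·117+B reproduces V0=66.0915.

(0,0): Delta=1.3221 Bond=-88.5908
(1,0): Delta=0.0000 Bond=0.0000
(1,1): Delta=1.7590 Bond=-172.0923
V0=66.0915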